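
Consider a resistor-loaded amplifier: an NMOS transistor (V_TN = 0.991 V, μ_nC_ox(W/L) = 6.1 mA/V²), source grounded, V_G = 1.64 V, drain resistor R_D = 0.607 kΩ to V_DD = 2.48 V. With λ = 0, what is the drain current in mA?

V_GS = V_G = 1.64 V, so V_ov = 1.64 − 0.991 = 0.649 V.
Assume saturation: I_D = ½ k_n V_ov² = 0.5 × 6.1 × 0.649² = 1.28 mA, giving V_DS = V_DD − I_D R_D = 2.48 − 1.28 × 0.607 = 1.7 V.
V_DS = 1.7 V ≥ V_ov = 0.649 V, confirming saturation.

I_D = 1.28 mA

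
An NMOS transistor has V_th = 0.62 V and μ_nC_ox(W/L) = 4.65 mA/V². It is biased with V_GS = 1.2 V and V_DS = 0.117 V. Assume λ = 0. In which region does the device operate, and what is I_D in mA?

V_ov = V_GS − V_th = 1.2 − 0.62 = 0.58 V.
Since V_DS = 0.117 V < V_ov = 0.58 V, the device is in the triode region.
I_D = k_n [V_ov · V_DS − ½ V_DS²] = 4.65 × [0.58 × 0.117 − 0.5 × 0.117²] = 0.284 mA.

Triode; I_D = 0.284 mA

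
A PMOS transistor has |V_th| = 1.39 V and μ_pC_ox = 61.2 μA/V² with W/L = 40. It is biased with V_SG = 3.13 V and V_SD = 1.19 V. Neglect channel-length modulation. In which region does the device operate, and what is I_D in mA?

k_p = μ_pC_ox · (W/L) = 2.448 mA/V².
V_ov = V_SG − |V_th| = 3.13 − 1.39 = 1.74 V.
Since V_SD = 1.19 V < V_ov = 1.74 V, the device is in the triode region.
I_D = k_p [V_ov · V_SD − ½ V_SD²] = 2.448 × [1.74 × 1.19 − 0.5 × 1.19²] = 3.34 mA.

Triode; I_D = 3.34 mA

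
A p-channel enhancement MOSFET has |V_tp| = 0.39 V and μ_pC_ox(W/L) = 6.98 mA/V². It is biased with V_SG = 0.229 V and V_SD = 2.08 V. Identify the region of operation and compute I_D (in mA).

Cutoff; I_D = 0 mA

V_SG = 0.229 V < |V_tp| = 0.39 V, so the transistor is in cutoff.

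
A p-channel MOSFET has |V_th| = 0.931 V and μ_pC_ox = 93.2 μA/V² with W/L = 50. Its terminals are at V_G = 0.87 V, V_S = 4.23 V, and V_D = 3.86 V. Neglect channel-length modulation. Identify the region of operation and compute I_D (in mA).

V_SG = V_S − V_G = 4.23 − 0.87 = 3.36 V; V_SD = V_S − V_D = 4.23 − 3.86 = 0.37 V.
k_p = μ_pC_ox · (W/L) = 4.66 mA/V².
V_ov = V_SG − |V_th| = 3.36 − 0.931 = 2.43 V.
Since V_SD = 0.37 V < V_ov = 2.43 V, the device is in the triode region.
I_D = k_p [V_ov · V_SD − ½ V_SD²] = 4.66 × [2.43 × 0.37 − 0.5 × 0.37²] = 3.87 mA.

Triode; I_D = 3.87 mA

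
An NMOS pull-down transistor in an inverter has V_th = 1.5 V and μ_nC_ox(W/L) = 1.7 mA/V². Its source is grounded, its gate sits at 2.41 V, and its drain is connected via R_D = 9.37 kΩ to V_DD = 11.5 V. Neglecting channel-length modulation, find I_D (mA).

I_D = 0.704 mA

V_GS = V_G = 2.41 V, so V_ov = 2.41 − 1.5 = 0.91 V.
Assume saturation: I_D = ½ k_n V_ov² = 0.5 × 1.7 × 0.91² = 0.704 mA, giving V_DS = V_DD − I_D R_D = 11.5 − 0.704 × 9.37 = 4.9 V.
V_DS = 4.9 V ≥ V_ov = 0.91 V, confirming saturation.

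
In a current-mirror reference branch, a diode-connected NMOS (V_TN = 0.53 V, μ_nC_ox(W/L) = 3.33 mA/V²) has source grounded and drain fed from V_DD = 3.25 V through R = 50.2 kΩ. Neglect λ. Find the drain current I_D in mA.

I_D = 0.0507 mA

With gate tied to drain, V_GS = V_DS ≥ V_GS − V_TN, so the device is in saturation.
KCL at the drain: ½ k_n (V_GS − V_TN)² = (V_DD − V_GS)/R.
Let x = V_GS − 0.53. Then 83.6 x² + x − 2.72 = 0, giving x = 0.175 V (positive root), so V_GS = 0.705 V.
I_D = (V_DD − V_GS)/R = (3.25 − 0.705) / 50.2 = 0.0507 mA.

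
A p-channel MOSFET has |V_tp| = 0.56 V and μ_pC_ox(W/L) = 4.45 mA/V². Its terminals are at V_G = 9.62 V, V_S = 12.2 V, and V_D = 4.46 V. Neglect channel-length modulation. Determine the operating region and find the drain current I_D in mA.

V_SG = V_S − V_G = 12.2 − 9.62 = 2.58 V; V_SD = V_S − V_D = 12.2 − 4.46 = 7.74 V.
V_ov = V_SG − |V_tp| = 2.58 − 0.56 = 2.02 V.
Since V_SD = 7.74 V ≥ V_ov = 2.02 V, the device is in saturation.
I_D = ½ k_p V_ov² = 0.5 × 4.45 × 2.02² = 9.08 mA.

Saturation; I_D = 9.08 mA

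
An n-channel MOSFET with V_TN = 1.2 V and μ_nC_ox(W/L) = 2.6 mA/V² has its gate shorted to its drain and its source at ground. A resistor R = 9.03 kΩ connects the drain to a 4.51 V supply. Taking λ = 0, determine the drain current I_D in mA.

I_D = 0.312 mA

With gate tied to drain, V_GS = V_DS ≥ V_GS − V_TN, so the device is in saturation.
KCL at the drain: ½ k_n (V_GS − V_TN)² = (V_DD − V_GS)/R.
Let x = V_GS − 1.2. Then 11.7 x² + x − 3.31 = 0, giving x = 0.49 V (positive root), so V_GS = 1.69 V.
I_D = (V_DD − V_GS)/R = (4.51 − 1.69) / 9.03 = 0.312 mA.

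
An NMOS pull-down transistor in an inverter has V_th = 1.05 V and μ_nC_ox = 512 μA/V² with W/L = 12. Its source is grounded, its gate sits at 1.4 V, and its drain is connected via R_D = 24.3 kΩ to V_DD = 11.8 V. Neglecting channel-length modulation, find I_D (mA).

I_D = 0.376 mA

V_GS = V_G = 1.4 V, so V_ov = 1.4 − 1.05 = 0.35 V.
k_n = μ_nC_ox · (W/L) = 6.144 mA/V².
Assume saturation: I_D = ½ k_n V_ov² = 0.5 × 6.144 × 0.35² = 0.376 mA, giving V_DS = V_DD − I_D R_D = 11.8 − 0.376 × 24.3 = 2.66 V.
V_DS = 2.66 V ≥ V_ov = 0.35 V, confirming saturation.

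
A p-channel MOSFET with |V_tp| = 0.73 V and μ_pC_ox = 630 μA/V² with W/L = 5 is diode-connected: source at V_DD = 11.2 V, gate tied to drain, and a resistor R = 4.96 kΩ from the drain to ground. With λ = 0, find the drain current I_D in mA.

With gate tied to drain, V_SG = V_SD ≥ V_SG − |V_tp|, so the device is in saturation.
k_p = μ_pC_ox · (W/L) = 3.15 mA/V².
KCL at the drain: ½ k_p (V_SG − |V_tp|)² = (V_DD − V_SG)/R.
Let x = V_SG − 0.73. Then 7.81 x² + x − 10.47 = 0, giving x = 1.1 V (positive root), so V_SG = 1.83 V.
I_D = (V_DD − V_SG)/R = (11.2 − 1.83) / 4.96 = 1.89 mA.

I_D = 1.89 mA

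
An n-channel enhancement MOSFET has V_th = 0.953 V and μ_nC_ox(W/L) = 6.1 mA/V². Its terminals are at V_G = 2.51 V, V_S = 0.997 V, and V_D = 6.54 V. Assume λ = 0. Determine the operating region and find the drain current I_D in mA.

Saturation; I_D = 0.956 mA

V_GS = V_G − V_S = 2.51 − 0.997 = 1.51 V; V_DS = V_D − V_S = 6.54 − 0.997 = 5.54 V.
V_ov = V_GS − V_th = 1.51 − 0.953 = 0.56 V.
Since V_DS = 5.54 V ≥ V_ov = 0.56 V, the device is in saturation.
I_D = ½ k_n V_ov² = 0.5 × 6.1 × 0.56² = 0.956 mA.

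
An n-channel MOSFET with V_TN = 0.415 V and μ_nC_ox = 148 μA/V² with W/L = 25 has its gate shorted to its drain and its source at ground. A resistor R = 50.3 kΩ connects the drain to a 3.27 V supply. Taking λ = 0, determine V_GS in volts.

V_GS = 0.585 V

With gate tied to drain, V_GS = V_DS ≥ V_GS − V_TN, so the device is in saturation.
k_n = μ_nC_ox · (W/L) = 3.7 mA/V².
KCL at the drain: ½ k_n (V_GS − V_TN)² = (V_DD − V_GS)/R.
Let x = V_GS − 0.415. Then 93.1 x² + x − 2.855 = 0, giving x = 0.17 V (positive root), so V_GS = 0.585 V.
I_D = (V_DD − V_GS)/R = (3.27 − 0.585) / 50.3 = 0.0534 mA.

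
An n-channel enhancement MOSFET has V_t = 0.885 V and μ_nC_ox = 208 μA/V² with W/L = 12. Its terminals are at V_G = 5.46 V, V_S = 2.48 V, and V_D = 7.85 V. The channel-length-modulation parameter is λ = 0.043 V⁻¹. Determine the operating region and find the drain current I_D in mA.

Saturation; I_D = 6.74 mA

V_GS = V_G − V_S = 5.46 − 2.48 = 2.98 V; V_DS = V_D − V_S = 7.85 − 2.48 = 5.37 V.
k_n = μ_nC_ox · (W/L) = 2.496 mA/V².
V_ov = V_GS − V_t = 2.98 − 0.885 = 2.09 V.
Since V_DS = 5.37 V ≥ V_ov = 2.09 V, the device is in saturation.
I_D = ½ k_n V_ov² (1 + λ V_DS) = 0.5 × 2.496 × 2.09² × (1 + 0.043 × 5.37) = 6.74 mA.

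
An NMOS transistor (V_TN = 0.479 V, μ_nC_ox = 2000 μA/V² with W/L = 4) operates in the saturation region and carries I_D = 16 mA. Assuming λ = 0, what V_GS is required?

V_GS = 2.48 V

k_n = μ_nC_ox · (W/L) = 8 mA/V².
In saturation I_D = ½ k_n (V_GS − V_TN)², so V_GS − V_TN = √(2 I_D / k_n) = √(2 × 16 / 8) = 2 V.
V_GS = 0.479 + 2 = 2.48 V.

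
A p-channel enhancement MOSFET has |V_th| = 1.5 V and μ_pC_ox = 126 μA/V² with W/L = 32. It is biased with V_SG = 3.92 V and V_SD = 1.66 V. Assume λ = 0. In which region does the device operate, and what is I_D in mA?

Triode; I_D = 10.6 mA

k_p = μ_pC_ox · (W/L) = 4.032 mA/V².
V_ov = V_SG − |V_th| = 3.92 − 1.5 = 2.42 V.
Since V_SD = 1.66 V < V_ov = 2.42 V, the device is in the triode region.
I_D = k_p [V_ov · V_SD − ½ V_SD²] = 4.032 × [2.42 × 1.66 − 0.5 × 1.66²] = 10.6 mA.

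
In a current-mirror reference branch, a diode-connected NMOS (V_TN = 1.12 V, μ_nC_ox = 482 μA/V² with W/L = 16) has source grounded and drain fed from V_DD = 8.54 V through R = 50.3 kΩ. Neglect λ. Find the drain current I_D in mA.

I_D = 0.144 mA

With gate tied to drain, V_GS = V_DS ≥ V_GS − V_TN, so the device is in saturation.
k_n = μ_nC_ox · (W/L) = 7.712 mA/V².
KCL at the drain: ½ k_n (V_GS − V_TN)² = (V_DD − V_GS)/R.
Let x = V_GS − 1.12. Then 194 x² + x − 7.42 = 0, giving x = 0.193 V (positive root), so V_GS = 1.31 V.
I_D = (V_DD − V_GS)/R = (8.54 − 1.31) / 50.3 = 0.144 mA.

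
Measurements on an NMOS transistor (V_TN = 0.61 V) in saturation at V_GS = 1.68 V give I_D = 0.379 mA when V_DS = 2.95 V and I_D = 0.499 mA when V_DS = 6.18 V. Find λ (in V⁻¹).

λ = 0.138 V⁻¹

With V_GS fixed, I_D ∝ (1 + λ V_DS) in saturation, so I_D2/I_D1 = (1 + λ V_DS2)/(1 + λ V_DS1).
0.499/0.379 = 1.317 = (1 + 6.18 λ)/(1 + 2.95 λ).
Solving: λ (I_D1 V_DS2 − I_D2 V_DS1) = I_D2 − I_D1, so λ = (0.499 − 0.379) / (0.379 × 6.18 − 0.499 × 2.95) = 0.12 / 0.87 = 0.138 V⁻¹.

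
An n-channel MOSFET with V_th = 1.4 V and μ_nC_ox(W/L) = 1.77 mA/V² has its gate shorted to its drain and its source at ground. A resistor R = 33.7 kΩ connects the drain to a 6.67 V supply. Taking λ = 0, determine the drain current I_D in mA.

With gate tied to drain, V_GS = V_DS ≥ V_GS − V_th, so the device is in saturation.
KCL at the drain: ½ k_n (V_GS − V_th)² = (V_DD − V_GS)/R.
Let x = V_GS − 1.4. Then 29.8 x² + x − 5.27 = 0, giving x = 0.404 V (positive root), so V_GS = 1.8 V.
I_D = (V_DD − V_GS)/R = (6.67 − 1.8) / 33.7 = 0.144 mA.

I_D = 0.144 mA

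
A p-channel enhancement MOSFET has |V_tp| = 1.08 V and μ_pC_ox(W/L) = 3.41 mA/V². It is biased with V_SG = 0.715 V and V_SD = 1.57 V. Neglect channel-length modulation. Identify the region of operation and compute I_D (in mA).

Cutoff; I_D = 0 mA

V_SG = 0.715 V < |V_tp| = 1.08 V, so the transistor is in cutoff.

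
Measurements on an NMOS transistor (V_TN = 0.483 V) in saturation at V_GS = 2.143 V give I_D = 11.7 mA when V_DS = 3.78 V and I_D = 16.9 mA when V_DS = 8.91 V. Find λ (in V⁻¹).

With V_GS fixed, I_D ∝ (1 + λ V_DS) in saturation, so I_D2/I_D1 = (1 + λ V_DS2)/(1 + λ V_DS1).
16.9/11.7 = 1.444 = (1 + 8.91 λ)/(1 + 3.78 λ).
Solving: λ (I_D1 V_DS2 − I_D2 V_DS1) = I_D2 − I_D1, so λ = (16.9 − 11.7) / (11.7 × 8.91 − 16.9 × 3.78) = 5.2 / 40.4 = 0.129 V⁻¹.

λ = 0.129 V⁻¹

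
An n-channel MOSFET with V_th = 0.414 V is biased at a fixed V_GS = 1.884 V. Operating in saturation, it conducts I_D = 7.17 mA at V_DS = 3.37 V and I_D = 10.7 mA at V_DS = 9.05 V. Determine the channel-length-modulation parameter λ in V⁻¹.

λ = 0.122 V⁻¹

With V_GS fixed, I_D ∝ (1 + λ V_DS) in saturation, so I_D2/I_D1 = (1 + λ V_DS2)/(1 + λ V_DS1).
10.7/7.17 = 1.492 = (1 + 9.05 λ)/(1 + 3.37 λ).
Solving: λ (I_D1 V_DS2 − I_D2 V_DS1) = I_D2 − I_D1, so λ = (10.7 − 7.17) / (7.17 × 9.05 − 10.7 × 3.37) = 3.53 / 28.8 = 0.122 V⁻¹.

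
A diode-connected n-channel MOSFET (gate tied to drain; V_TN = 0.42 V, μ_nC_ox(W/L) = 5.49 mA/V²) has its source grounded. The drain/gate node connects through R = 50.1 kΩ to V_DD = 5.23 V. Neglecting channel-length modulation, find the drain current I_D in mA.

I_D = 0.0923 mA

With gate tied to drain, V_GS = V_DS ≥ V_GS − V_TN, so the device is in saturation.
KCL at the drain: ½ k_n (V_GS − V_TN)² = (V_DD − V_GS)/R.
Let x = V_GS − 0.42. Then 138 x² + x − 4.81 = 0, giving x = 0.183 V (positive root), so V_GS = 0.603 V.
I_D = (V_DD − V_GS)/R = (5.23 − 0.603) / 50.1 = 0.0923 mA.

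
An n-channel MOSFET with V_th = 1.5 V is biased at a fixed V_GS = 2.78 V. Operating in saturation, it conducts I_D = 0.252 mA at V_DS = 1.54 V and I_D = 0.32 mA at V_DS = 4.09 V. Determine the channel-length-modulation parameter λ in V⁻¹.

λ = 0.126 V⁻¹

With V_GS fixed, I_D ∝ (1 + λ V_DS) in saturation, so I_D2/I_D1 = (1 + λ V_DS2)/(1 + λ V_DS1).
0.32/0.252 = 1.27 = (1 + 4.09 λ)/(1 + 1.54 λ).
Solving: λ (I_D1 V_DS2 − I_D2 V_DS1) = I_D2 − I_D1, so λ = (0.32 − 0.252) / (0.252 × 4.09 − 0.32 × 1.54) = 0.068 / 0.538 = 0.126 V⁻¹.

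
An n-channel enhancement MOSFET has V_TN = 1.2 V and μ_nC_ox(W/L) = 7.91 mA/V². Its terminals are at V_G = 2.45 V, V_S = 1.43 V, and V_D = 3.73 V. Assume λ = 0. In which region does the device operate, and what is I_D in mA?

V_GS = V_G − V_S = 2.45 − 1.43 = 1.02 V; V_DS = V_D − V_S = 3.73 − 1.43 = 2.3 V.
V_GS = 1.02 V < V_TN = 1.2 V, so the transistor is in cutoff.

Cutoff; I_D = 0 mA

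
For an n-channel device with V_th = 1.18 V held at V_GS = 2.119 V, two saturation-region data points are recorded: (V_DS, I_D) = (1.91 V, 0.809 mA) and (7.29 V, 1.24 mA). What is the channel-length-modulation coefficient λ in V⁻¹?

λ = 0.122 V⁻¹

With V_GS fixed, I_D ∝ (1 + λ V_DS) in saturation, so I_D2/I_D1 = (1 + λ V_DS2)/(1 + λ V_DS1).
1.24/0.809 = 1.533 = (1 + 7.29 λ)/(1 + 1.91 λ).
Solving: λ (I_D1 V_DS2 − I_D2 V_DS1) = I_D2 − I_D1, so λ = (1.24 − 0.809) / (0.809 × 7.29 − 1.24 × 1.91) = 0.431 / 3.53 = 0.122 V⁻¹.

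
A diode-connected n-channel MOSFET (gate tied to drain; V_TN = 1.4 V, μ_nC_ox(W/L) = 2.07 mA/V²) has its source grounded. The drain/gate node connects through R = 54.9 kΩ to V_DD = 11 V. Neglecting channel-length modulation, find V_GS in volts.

With gate tied to drain, V_GS = V_DS ≥ V_GS − V_TN, so the device is in saturation.
KCL at the drain: ½ k_n (V_GS − V_TN)² = (V_DD − V_GS)/R.
Let x = V_GS − 1.4. Then 56.8 x² + x − 9.6 = 0, giving x = 0.402 V (positive root), so V_GS = 1.8 V.
I_D = (V_DD − V_GS)/R = (11 − 1.8) / 54.9 = 0.168 mA.

V_GS = 1.80 V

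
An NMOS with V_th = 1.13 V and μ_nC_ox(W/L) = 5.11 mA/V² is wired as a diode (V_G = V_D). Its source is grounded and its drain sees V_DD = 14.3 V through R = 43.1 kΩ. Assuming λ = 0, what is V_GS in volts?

V_GS = 1.47 V

With gate tied to drain, V_GS = V_DS ≥ V_GS − V_th, so the device is in saturation.
KCL at the drain: ½ k_n (V_GS − V_th)² = (V_DD − V_GS)/R.
Let x = V_GS − 1.13. Then 110 x² + x − 13.17 = 0, giving x = 0.341 V (positive root), so V_GS = 1.47 V.
I_D = (V_DD − V_GS)/R = (14.3 − 1.47) / 43.1 = 0.298 mA.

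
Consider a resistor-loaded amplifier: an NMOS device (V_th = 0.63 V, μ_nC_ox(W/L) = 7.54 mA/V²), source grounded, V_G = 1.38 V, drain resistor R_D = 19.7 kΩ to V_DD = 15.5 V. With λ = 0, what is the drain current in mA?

V_GS = V_G = 1.38 V, so V_ov = 1.38 − 0.63 = 0.75 V.
Assume saturation: I_D = ½ k_n V_ov² = 0.5 × 7.54 × 0.75² = 2.12 mA, giving V_DS = V_DD − I_D R_D = 15.5 − 2.12 × 19.7 = -26.3 V.
But -26.3 V < V_ov = 0.75 V, so the device is actually in triode.
In triode I_D = k_n[V_ov V_DS − ½ V_DS²] and I_D = (V_DD − V_DS)/R_D. Equating: 74.3 V_DS² − 112.4 V_DS + 15.5 = 0, giving V_DS = 0.153 V (the root below V_ov).
I_D = (15.5 − 0.153) / 19.7 = 0.779 mA.

I_D = 0.779 mA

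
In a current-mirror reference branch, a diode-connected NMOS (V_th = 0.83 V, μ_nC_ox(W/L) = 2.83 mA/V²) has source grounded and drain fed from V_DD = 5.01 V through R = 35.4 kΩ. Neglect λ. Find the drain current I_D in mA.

With gate tied to drain, V_GS = V_DS ≥ V_GS − V_th, so the device is in saturation.
KCL at the drain: ½ k_n (V_GS − V_th)² = (V_DD − V_GS)/R.
Let x = V_GS − 0.83. Then 50.1 x² + x − 4.18 = 0, giving x = 0.279 V (positive root), so V_GS = 1.11 V.
I_D = (V_DD − V_GS)/R = (5.01 − 1.11) / 35.4 = 0.11 mA.

I_D = 0.110 mA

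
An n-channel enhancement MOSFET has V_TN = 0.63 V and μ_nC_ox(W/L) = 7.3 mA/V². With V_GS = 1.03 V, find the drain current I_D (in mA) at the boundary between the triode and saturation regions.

I_D = 0.584 mA

At the boundary V_DS = V_ov = V_GS − V_TN = 1.03 − 0.63 = 0.4 V.
I_D = ½ k_n V_ov² = 0.5 × 7.3 × 0.4² = 0.584 mA.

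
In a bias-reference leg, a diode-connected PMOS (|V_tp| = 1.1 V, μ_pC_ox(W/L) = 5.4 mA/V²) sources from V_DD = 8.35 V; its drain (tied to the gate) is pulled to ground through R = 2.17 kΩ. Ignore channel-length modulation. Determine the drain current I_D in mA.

I_D = 2.87 mA

With gate tied to drain, V_SG = V_SD ≥ V_SG − |V_tp|, so the device is in saturation.
KCL at the drain: ½ k_p (V_SG − |V_tp|)² = (V_DD − V_SG)/R.
Let x = V_SG − 1.1. Then 5.86 x² + x − 7.25 = 0, giving x = 1.03 V (positive root), so V_SG = 2.13 V.
I_D = (V_DD − V_SG)/R = (8.35 − 2.13) / 2.17 = 2.87 mA.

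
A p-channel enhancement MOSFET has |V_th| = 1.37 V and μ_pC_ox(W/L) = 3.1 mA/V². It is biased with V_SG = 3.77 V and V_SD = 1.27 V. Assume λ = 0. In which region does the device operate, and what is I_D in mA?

V_ov = V_SG − |V_th| = 3.77 − 1.37 = 2.4 V.
Since V_SD = 1.27 V < V_ov = 2.4 V, the device is in the triode region.
I_D = k_p [V_ov · V_SD − ½ V_SD²] = 3.1 × [2.4 × 1.27 − 0.5 × 1.27²] = 6.95 mA.

Triode; I_D = 6.95 mA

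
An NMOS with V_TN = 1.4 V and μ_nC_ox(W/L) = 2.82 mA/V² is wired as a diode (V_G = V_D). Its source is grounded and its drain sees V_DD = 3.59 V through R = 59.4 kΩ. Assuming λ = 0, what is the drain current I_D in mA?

With gate tied to drain, V_GS = V_DS ≥ V_GS − V_TN, so the device is in saturation.
KCL at the drain: ½ k_n (V_GS − V_TN)² = (V_DD − V_GS)/R.
Let x = V_GS − 1.4. Then 83.8 x² + x − 2.19 = 0, giving x = 0.156 V (positive root), so V_GS = 1.56 V.
I_D = (V_DD − V_GS)/R = (3.59 − 1.56) / 59.4 = 0.0342 mA.

I_D = 0.0342 mA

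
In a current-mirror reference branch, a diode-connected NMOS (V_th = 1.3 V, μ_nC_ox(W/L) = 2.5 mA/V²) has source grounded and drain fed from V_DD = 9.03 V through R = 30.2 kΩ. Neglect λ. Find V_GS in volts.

With gate tied to drain, V_GS = V_DS ≥ V_GS − V_th, so the device is in saturation.
KCL at the drain: ½ k_n (V_GS − V_th)² = (V_DD − V_GS)/R.
Let x = V_GS − 1.3. Then 37.8 x² + x − 7.73 = 0, giving x = 0.439 V (positive root), so V_GS = 1.74 V.
I_D = (V_DD − V_GS)/R = (9.03 − 1.74) / 30.2 = 0.241 mA.

V_GS = 1.74 V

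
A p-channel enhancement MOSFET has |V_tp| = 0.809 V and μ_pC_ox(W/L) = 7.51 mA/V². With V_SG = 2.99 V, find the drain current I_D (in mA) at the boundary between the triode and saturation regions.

At the boundary V_SD = V_ov = V_SG − |V_tp| = 2.99 − 0.809 = 2.18 V.
I_D = ½ k_p V_ov² = 0.5 × 7.51 × 2.18² = 17.9 mA.

I_D = 17.9 mA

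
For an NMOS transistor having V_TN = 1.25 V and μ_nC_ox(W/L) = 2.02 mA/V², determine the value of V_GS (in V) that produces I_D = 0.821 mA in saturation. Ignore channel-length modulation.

In saturation I_D = ½ k_n (V_GS − V_TN)², so V_GS − V_TN = √(2 I_D / k_n) = √(2 × 0.821 / 2.02) = 0.902 V.
V_GS = 1.25 + 0.902 = 2.15 V.

V_GS = 2.15 V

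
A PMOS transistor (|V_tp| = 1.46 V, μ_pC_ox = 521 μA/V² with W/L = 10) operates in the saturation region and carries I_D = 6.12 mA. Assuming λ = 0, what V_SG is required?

k_p = μ_pC_ox · (W/L) = 5.21 mA/V².
In saturation I_D = ½ k_p (V_SG − |V_tp|)², so V_SG − |V_tp| = √(2 I_D / k_p) = √(2 × 6.12 / 5.21) = 1.53 V.
V_SG = 1.46 + 1.53 = 2.99 V.

V_SG = 2.99 V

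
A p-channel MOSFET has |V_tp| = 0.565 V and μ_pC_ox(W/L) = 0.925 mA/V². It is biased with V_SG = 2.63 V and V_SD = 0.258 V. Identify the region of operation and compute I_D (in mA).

V_ov = V_SG − |V_tp| = 2.63 − 0.565 = 2.06 V.
Since V_SD = 0.258 V < V_ov = 2.06 V, the device is in the triode region.
I_D = k_p [V_ov · V_SD − ½ V_SD²] = 0.925 × [2.06 × 0.258 − 0.5 × 0.258²] = 0.462 mA.

Triode; I_D = 0.462 mA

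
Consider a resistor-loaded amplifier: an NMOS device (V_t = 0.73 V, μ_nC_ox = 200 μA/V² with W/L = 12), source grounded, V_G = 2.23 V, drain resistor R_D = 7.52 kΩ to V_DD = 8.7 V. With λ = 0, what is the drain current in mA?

V_GS = V_G = 2.23 V, so V_ov = 2.23 − 0.73 = 1.5 V.
k_n = μ_nC_ox · (W/L) = 2.4 mA/V².
Assume saturation: I_D = ½ k_n V_ov² = 0.5 × 2.4 × 1.5² = 2.7 mA, giving V_DS = V_DD − I_D R_D = 8.7 − 2.7 × 7.52 = -11.6 V.
But -11.6 V < V_ov = 1.5 V, so the device is actually in triode.
In triode I_D = k_n[V_ov V_DS − ½ V_DS²] and I_D = (V_DD − V_DS)/R_D. Equating: 9.02 V_DS² − 28.07 V_DS + 8.7 = 0, giving V_DS = 0.349 V (the root below V_ov).
I_D = (8.7 − 0.349) / 7.52 = 1.11 mA.

I_D = 1.11 mA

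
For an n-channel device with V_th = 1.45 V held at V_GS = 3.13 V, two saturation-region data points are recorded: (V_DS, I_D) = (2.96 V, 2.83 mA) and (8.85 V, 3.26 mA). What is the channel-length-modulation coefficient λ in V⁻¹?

With V_GS fixed, I_D ∝ (1 + λ V_DS) in saturation, so I_D2/I_D1 = (1 + λ V_DS2)/(1 + λ V_DS1).
3.26/2.83 = 1.152 = (1 + 8.85 λ)/(1 + 2.96 λ).
Solving: λ (I_D1 V_DS2 − I_D2 V_DS1) = I_D2 − I_D1, so λ = (3.26 − 2.83) / (2.83 × 8.85 − 3.26 × 2.96) = 0.43 / 15.4 = 0.0279 V⁻¹.

λ = 0.0279 V⁻¹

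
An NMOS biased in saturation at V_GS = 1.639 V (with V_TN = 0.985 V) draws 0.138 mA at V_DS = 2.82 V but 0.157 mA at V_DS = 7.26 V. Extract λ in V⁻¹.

With V_GS fixed, I_D ∝ (1 + λ V_DS) in saturation, so I_D2/I_D1 = (1 + λ V_DS2)/(1 + λ V_DS1).
0.157/0.138 = 1.138 = (1 + 7.26 λ)/(1 + 2.82 λ).
Solving: λ (I_D1 V_DS2 − I_D2 V_DS1) = I_D2 − I_D1, so λ = (0.157 − 0.138) / (0.138 × 7.26 − 0.157 × 2.82) = 0.019 / 0.559 = 0.034 V⁻¹.

λ = 0.0340 V⁻¹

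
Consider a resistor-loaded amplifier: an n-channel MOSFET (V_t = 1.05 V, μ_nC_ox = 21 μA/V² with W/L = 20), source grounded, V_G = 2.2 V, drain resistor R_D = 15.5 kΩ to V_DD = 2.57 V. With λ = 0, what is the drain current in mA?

I_D = 0.143 mA

V_GS = V_G = 2.2 V, so V_ov = 2.2 − 1.05 = 1.15 V.
k_n = μ_nC_ox · (W/L) = 0.42 mA/V².
Assume saturation: I_D = ½ k_n V_ov² = 0.5 × 0.42 × 1.15² = 0.278 mA, giving V_DS = V_DD − I_D R_D = 2.57 − 0.278 × 15.5 = -1.73 V.
But -1.73 V < V_ov = 1.15 V, so the device is actually in triode.
In triode I_D = k_n[V_ov V_DS − ½ V_DS²] and I_D = (V_DD − V_DS)/R_D. Equating: 3.25 V_DS² − 8.486 V_DS + 2.57 = 0, giving V_DS = 0.35 V (the root below V_ov).
I_D = (2.57 − 0.35) / 15.5 = 0.143 mA.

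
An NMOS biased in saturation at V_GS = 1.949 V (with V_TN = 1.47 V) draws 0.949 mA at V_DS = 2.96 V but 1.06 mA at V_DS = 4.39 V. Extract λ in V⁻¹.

With V_GS fixed, I_D ∝ (1 + λ V_DS) in saturation, so I_D2/I_D1 = (1 + λ V_DS2)/(1 + λ V_DS1).
1.06/0.949 = 1.117 = (1 + 4.39 λ)/(1 + 2.96 λ).
Solving: λ (I_D1 V_DS2 − I_D2 V_DS1) = I_D2 − I_D1, so λ = (1.06 − 0.949) / (0.949 × 4.39 − 1.06 × 2.96) = 0.111 / 1.03 = 0.108 V⁻¹.

λ = 0.108 V⁻¹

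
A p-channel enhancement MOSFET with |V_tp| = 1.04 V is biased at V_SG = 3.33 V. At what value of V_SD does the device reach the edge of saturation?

The boundary between triode and saturation is V_SD = V_SG − |V_tp| = V_ov.
V_ov = 3.33 − 1.04 = 2.29 V.

V_SD,sat = 2.29 V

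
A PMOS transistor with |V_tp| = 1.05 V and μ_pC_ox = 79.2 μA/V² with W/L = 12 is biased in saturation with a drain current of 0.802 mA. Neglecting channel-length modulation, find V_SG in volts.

k_p = μ_pC_ox · (W/L) = 0.9504 mA/V².
In saturation I_D = ½ k_p (V_SG − |V_tp|)², so V_SG − |V_tp| = √(2 I_D / k_p) = √(2 × 0.802 / 0.9504) = 1.3 V.
V_SG = 1.05 + 1.3 = 2.35 V.

V_SG = 2.35 V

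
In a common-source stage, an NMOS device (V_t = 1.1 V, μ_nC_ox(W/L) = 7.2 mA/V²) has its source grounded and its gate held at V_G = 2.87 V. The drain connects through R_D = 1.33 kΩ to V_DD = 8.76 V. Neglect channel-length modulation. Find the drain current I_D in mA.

I_D = 6.15 mA

V_GS = V_G = 2.87 V, so V_ov = 2.87 − 1.1 = 1.77 V.
Assume saturation: I_D = ½ k_n V_ov² = 0.5 × 7.2 × 1.77² = 11.3 mA, giving V_DS = V_DD − I_D R_D = 8.76 − 11.3 × 1.33 = -6.24 V.
But -6.24 V < V_ov = 1.77 V, so the device is actually in triode.
In triode I_D = k_n[V_ov V_DS − ½ V_DS²] and I_D = (V_DD − V_DS)/R_D. Equating: 4.79 V_DS² − 17.95 V_DS + 8.76 = 0, giving V_DS = 0.577 V (the root below V_ov).
I_D = (8.76 − 0.577) / 1.33 = 6.15 mA.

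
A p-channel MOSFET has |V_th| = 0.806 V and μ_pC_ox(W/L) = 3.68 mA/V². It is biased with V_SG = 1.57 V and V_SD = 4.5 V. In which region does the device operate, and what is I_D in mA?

V_ov = V_SG − |V_th| = 1.57 − 0.806 = 0.764 V.
Since V_SD = 4.5 V ≥ V_ov = 0.764 V, the device is in saturation.
I_D = ½ k_p V_ov² = 0.5 × 3.68 × 0.764² = 1.07 mA.

Saturation; I_D = 1.07 mA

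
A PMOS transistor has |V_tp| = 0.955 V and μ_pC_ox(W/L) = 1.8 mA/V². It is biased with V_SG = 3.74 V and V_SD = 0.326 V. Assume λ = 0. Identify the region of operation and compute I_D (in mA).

V_ov = V_SG − |V_tp| = 3.74 − 0.955 = 2.79 V.
Since V_SD = 0.326 V < V_ov = 2.79 V, the device is in the triode region.
I_D = k_p [V_ov · V_SD − ½ V_SD²] = 1.8 × [2.79 × 0.326 − 0.5 × 0.326²] = 1.54 mA.

Triode; I_D = 1.54 mA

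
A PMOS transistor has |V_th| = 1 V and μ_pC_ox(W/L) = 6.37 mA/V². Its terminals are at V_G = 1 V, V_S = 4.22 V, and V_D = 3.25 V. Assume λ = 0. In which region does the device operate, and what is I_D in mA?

V_SG = V_S − V_G = 4.22 − 1 = 3.22 V; V_SD = V_S − V_D = 4.22 − 3.25 = 0.97 V.
V_ov = V_SG − |V_th| = 3.22 − 1 = 2.22 V.
Since V_SD = 0.97 V < V_ov = 2.22 V, the device is in the triode region.
I_D = k_p [V_ov · V_SD − ½ V_SD²] = 6.37 × [2.22 × 0.97 − 0.5 × 0.97²] = 10.7 mA.

Triode; I_D = 10.7 mA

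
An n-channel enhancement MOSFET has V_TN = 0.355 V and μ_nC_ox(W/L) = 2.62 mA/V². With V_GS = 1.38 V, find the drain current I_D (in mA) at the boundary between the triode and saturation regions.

I_D = 1.38 mA

At the boundary V_DS = V_ov = V_GS − V_TN = 1.38 − 0.355 = 1.02 V.
I_D = ½ k_n V_ov² = 0.5 × 2.62 × 1.02² = 1.38 mA.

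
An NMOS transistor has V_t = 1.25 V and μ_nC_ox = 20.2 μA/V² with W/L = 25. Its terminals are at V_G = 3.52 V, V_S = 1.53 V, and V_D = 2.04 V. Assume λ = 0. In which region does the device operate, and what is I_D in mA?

Triode; I_D = 0.125 mA

V_GS = V_G − V_S = 3.52 − 1.53 = 1.99 V; V_DS = V_D − V_S = 2.04 − 1.53 = 0.51 V.
k_n = μ_nC_ox · (W/L) = 0.505 mA/V².
V_ov = V_GS − V_t = 1.99 − 1.25 = 0.74 V.
Since V_DS = 0.51 V < V_ov = 0.74 V, the device is in the triode region.
I_D = k_n [V_ov · V_DS − ½ V_DS²] = 0.505 × [0.74 × 0.51 − 0.5 × 0.51²] = 0.125 mA.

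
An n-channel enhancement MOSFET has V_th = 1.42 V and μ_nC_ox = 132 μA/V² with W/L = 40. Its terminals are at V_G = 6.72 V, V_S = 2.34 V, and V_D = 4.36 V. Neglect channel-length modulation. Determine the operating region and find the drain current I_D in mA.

V_GS = V_G − V_S = 6.72 − 2.34 = 4.38 V; V_DS = V_D − V_S = 4.36 − 2.34 = 2.02 V.
k_n = μ_nC_ox · (W/L) = 5.28 mA/V².
V_ov = V_GS − V_th = 4.38 − 1.42 = 2.96 V.
Since V_DS = 2.02 V < V_ov = 2.96 V, the device is in the triode region.
I_D = k_n [V_ov · V_DS − ½ V_DS²] = 5.28 × [2.96 × 2.02 − 0.5 × 2.02²] = 20.8 mA.

Triode; I_D = 20.8 mA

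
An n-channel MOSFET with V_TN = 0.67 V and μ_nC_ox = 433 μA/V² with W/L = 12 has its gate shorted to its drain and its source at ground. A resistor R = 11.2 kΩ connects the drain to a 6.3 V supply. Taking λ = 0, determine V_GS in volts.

With gate tied to drain, V_GS = V_DS ≥ V_GS − V_TN, so the device is in saturation.
k_n = μ_nC_ox · (W/L) = 5.196 mA/V².
KCL at the drain: ½ k_n (V_GS − V_TN)² = (V_DD − V_GS)/R.
Let x = V_GS − 0.67. Then 29.1 x² + x − 5.63 = 0, giving x = 0.423 V (positive root), so V_GS = 1.09 V.
I_D = (V_DD − V_GS)/R = (6.3 − 1.09) / 11.2 = 0.465 mA.

V_GS = 1.09 V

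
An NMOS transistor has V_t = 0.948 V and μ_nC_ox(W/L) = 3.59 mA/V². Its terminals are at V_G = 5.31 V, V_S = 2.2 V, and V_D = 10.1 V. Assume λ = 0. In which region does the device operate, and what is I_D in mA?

V_GS = V_G − V_S = 5.31 − 2.2 = 3.11 V; V_DS = V_D − V_S = 10.1 − 2.2 = 7.9 V.
V_ov = V_GS − V_t = 3.11 − 0.948 = 2.16 V.
Since V_DS = 7.9 V ≥ V_ov = 2.16 V, the device is in saturation.
I_D = ½ k_n V_ov² = 0.5 × 3.59 × 2.16² = 8.39 mA.

Saturation; I_D = 8.39 mA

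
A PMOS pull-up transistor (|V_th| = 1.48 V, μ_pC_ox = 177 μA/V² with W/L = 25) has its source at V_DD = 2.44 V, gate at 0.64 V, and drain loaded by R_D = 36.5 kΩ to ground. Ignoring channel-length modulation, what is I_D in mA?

I_D = 0.0655 mA

V_SG = V_DD − V_G = 2.44 − 0.64 = 1.8 V, so V_ov = 1.8 − 1.48 = 0.32 V.
k_p = μ_pC_ox · (W/L) = 4.425 mA/V².
Assume saturation: I_D = ½ k_p V_ov² = 0.5 × 4.425 × 0.32² = 0.227 mA, giving V_SD = V_DD − I_D R_D = 2.44 − 0.227 × 36.5 = -5.83 V.
But -5.83 V < V_ov = 0.32 V, so the device is actually in triode.
In triode I_D = k_p[V_ov V_SD − ½ V_SD²] and I_D = (V_DD − V_SD)/R_D. Equating: 80.8 V_SD² − 52.68 V_SD + 2.44 = 0, giving V_SD = 0.0502 V (the root below V_ov).
I_D = (2.44 − 0.0502) / 36.5 = 0.0655 mA.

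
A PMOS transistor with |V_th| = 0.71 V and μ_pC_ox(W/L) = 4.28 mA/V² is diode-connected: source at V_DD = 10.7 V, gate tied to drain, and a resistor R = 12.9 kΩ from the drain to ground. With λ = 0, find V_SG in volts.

V_SG = 1.29 V

With gate tied to drain, V_SG = V_SD ≥ V_SG − |V_th|, so the device is in saturation.
KCL at the drain: ½ k_p (V_SG − |V_th|)² = (V_DD − V_SG)/R.
Let x = V_SG − 0.71. Then 27.6 x² + x − 9.99 = 0, giving x = 0.584 V (positive root), so V_SG = 1.29 V.
I_D = (V_DD − V_SG)/R = (10.7 − 1.29) / 12.9 = 0.729 mA.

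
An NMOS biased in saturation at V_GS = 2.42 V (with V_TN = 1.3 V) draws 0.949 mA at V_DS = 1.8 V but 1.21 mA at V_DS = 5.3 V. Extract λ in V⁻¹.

With V_GS fixed, I_D ∝ (1 + λ V_DS) in saturation, so I_D2/I_D1 = (1 + λ V_DS2)/(1 + λ V_DS1).
1.21/0.949 = 1.275 = (1 + 5.3 λ)/(1 + 1.8 λ).
Solving: λ (I_D1 V_DS2 − I_D2 V_DS1) = I_D2 − I_D1, so λ = (1.21 − 0.949) / (0.949 × 5.3 − 1.21 × 1.8) = 0.261 / 2.85 = 0.0915 V⁻¹.

λ = 0.0915 V⁻¹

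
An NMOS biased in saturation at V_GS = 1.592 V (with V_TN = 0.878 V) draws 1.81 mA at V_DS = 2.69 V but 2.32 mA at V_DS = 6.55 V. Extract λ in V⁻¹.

λ = 0.0908 V⁻¹

With V_GS fixed, I_D ∝ (1 + λ V_DS) in saturation, so I_D2/I_D1 = (1 + λ V_DS2)/(1 + λ V_DS1).
2.32/1.81 = 1.282 = (1 + 6.55 λ)/(1 + 2.69 λ).
Solving: λ (I_D1 V_DS2 − I_D2 V_DS1) = I_D2 − I_D1, so λ = (2.32 − 1.81) / (1.81 × 6.55 − 2.32 × 2.69) = 0.51 / 5.61 = 0.0908 V⁻¹.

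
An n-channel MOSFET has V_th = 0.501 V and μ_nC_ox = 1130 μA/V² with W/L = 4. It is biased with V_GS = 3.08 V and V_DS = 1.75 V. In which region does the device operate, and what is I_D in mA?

Triode; I_D = 13.5 mA

k_n = μ_nC_ox · (W/L) = 4.52 mA/V².
V_ov = V_GS − V_th = 3.08 − 0.501 = 2.58 V.
Since V_DS = 1.75 V < V_ov = 2.58 V, the device is in the triode region.
I_D = k_n [V_ov · V_DS − ½ V_DS²] = 4.52 × [2.58 × 1.75 − 0.5 × 1.75²] = 13.5 mA.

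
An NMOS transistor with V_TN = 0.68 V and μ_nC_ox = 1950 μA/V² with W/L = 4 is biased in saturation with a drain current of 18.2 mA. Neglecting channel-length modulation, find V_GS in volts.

V_GS = 2.84 V

k_n = μ_nC_ox · (W/L) = 7.8 mA/V².
In saturation I_D = ½ k_n (V_GS − V_TN)², so V_GS − V_TN = √(2 I_D / k_n) = √(2 × 18.2 / 7.8) = 2.16 V.
V_GS = 0.68 + 2.16 = 2.84 V.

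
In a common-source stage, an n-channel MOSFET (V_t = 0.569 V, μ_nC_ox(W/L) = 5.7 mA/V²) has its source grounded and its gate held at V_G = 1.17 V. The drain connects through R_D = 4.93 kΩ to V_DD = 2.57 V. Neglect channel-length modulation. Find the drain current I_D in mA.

I_D = 0.488 mA

V_GS = V_G = 1.17 V, so V_ov = 1.17 − 0.569 = 0.601 V.
Assume saturation: I_D = ½ k_n V_ov² = 0.5 × 5.7 × 0.601² = 1.03 mA, giving V_DS = V_DD − I_D R_D = 2.57 − 1.03 × 4.93 = -2.51 V.
But -2.51 V < V_ov = 0.601 V, so the device is actually in triode.
In triode I_D = k_n[V_ov V_DS − ½ V_DS²] and I_D = (V_DD − V_DS)/R_D. Equating: 14.1 V_DS² − 17.89 V_DS + 2.57 = 0, giving V_DS = 0.165 V (the root below V_ov).
I_D = (2.57 − 0.165) / 4.93 = 0.488 mA.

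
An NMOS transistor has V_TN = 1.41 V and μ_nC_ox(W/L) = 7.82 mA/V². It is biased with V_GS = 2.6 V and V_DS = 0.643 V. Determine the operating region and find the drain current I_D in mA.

V_ov = V_GS − V_TN = 2.6 − 1.41 = 1.19 V.
Since V_DS = 0.643 V < V_ov = 1.19 V, the device is in the triode region.
I_D = k_n [V_ov · V_DS − ½ V_DS²] = 7.82 × [1.19 × 0.643 − 0.5 × 0.643²] = 4.37 mA.

Triode; I_D = 4.37 mA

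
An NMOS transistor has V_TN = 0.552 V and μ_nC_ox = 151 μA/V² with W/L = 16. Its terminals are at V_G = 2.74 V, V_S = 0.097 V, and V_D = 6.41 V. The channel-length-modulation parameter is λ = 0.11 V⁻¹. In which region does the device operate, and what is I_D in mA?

V_GS = V_G − V_S = 2.74 − 0.097 = 2.64 V; V_DS = V_D − V_S = 6.41 − 0.097 = 6.31 V.
k_n = μ_nC_ox · (W/L) = 2.416 mA/V².
V_ov = V_GS − V_TN = 2.64 − 0.552 = 2.09 V.
Since V_DS = 6.31 V ≥ V_ov = 2.09 V, the device is in saturation.
I_D = ½ k_n V_ov² (1 + λ V_DS) = 0.5 × 2.416 × 2.09² × (1 + 0.11 × 6.31) = 8.95 mA.

Saturation; I_D = 8.95 mA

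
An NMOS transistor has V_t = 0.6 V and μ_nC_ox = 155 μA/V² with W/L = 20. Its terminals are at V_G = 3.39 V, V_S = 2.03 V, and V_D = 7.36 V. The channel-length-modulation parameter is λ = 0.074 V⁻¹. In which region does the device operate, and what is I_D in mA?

Saturation; I_D = 1.25 mA

V_GS = V_G − V_S = 3.39 − 2.03 = 1.36 V; V_DS = V_D − V_S = 7.36 − 2.03 = 5.33 V.
k_n = μ_nC_ox · (W/L) = 3.1 mA/V².
V_ov = V_GS − V_t = 1.36 − 0.6 = 0.76 V.
Since V_DS = 5.33 V ≥ V_ov = 0.76 V, the device is in saturation.
I_D = ½ k_n V_ov² (1 + λ V_DS) = 0.5 × 3.1 × 0.76² × (1 + 0.074 × 5.33) = 1.25 mA.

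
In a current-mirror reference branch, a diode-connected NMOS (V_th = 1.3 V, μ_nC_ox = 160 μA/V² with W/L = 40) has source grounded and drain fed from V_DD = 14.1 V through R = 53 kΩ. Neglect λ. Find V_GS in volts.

V_GS = 1.57 V

With gate tied to drain, V_GS = V_DS ≥ V_GS − V_th, so the device is in saturation.
k_n = μ_nC_ox · (W/L) = 6.4 mA/V².
KCL at the drain: ½ k_n (V_GS − V_th)² = (V_DD − V_GS)/R.
Let x = V_GS − 1.3. Then 170 x² + x − 12.8 = 0, giving x = 0.272 V (positive root), so V_GS = 1.57 V.
I_D = (V_DD − V_GS)/R = (14.1 − 1.57) / 53 = 0.236 mA.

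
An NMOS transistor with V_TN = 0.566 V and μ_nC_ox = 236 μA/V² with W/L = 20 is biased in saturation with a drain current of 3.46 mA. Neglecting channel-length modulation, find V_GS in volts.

V_GS = 1.78 V

k_n = μ_nC_ox · (W/L) = 4.72 mA/V².
In saturation I_D = ½ k_n (V_GS − V_TN)², so V_GS − V_TN = √(2 I_D / k_n) = √(2 × 3.46 / 4.72) = 1.21 V.
V_GS = 0.566 + 1.21 = 1.78 V.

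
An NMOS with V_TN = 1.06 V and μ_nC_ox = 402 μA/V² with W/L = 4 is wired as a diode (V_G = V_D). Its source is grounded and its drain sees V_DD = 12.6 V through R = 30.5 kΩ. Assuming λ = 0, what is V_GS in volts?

With gate tied to drain, V_GS = V_DS ≥ V_GS − V_TN, so the device is in saturation.
k_n = μ_nC_ox · (W/L) = 1.608 mA/V².
KCL at the drain: ½ k_n (V_GS − V_TN)² = (V_DD − V_GS)/R.
Let x = V_GS − 1.06. Then 24.5 x² + x − 11.54 = 0, giving x = 0.666 V (positive root), so V_GS = 1.73 V.
I_D = (V_DD − V_GS)/R = (12.6 − 1.73) / 30.5 = 0.357 mA.

V_GS = 1.73 V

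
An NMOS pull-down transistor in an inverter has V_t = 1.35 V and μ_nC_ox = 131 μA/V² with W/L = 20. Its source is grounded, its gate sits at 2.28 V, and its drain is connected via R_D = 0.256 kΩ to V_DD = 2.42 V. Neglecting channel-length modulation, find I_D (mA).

I_D = 1.13 mA

V_GS = V_G = 2.28 V, so V_ov = 2.28 − 1.35 = 0.93 V.
k_n = μ_nC_ox · (W/L) = 2.62 mA/V².
Assume saturation: I_D = ½ k_n V_ov² = 0.5 × 2.62 × 0.93² = 1.13 mA, giving V_DS = V_DD − I_D R_D = 2.42 − 1.13 × 0.256 = 2.13 V.
V_DS = 2.13 V ≥ V_ov = 0.93 V, confirming saturation.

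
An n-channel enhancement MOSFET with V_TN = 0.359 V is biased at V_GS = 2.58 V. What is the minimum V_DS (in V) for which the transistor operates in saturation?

The boundary between triode and saturation is V_DS = V_GS − V_TN = V_ov.
V_ov = 2.58 − 0.359 = 2.22 V.

V_DS,sat = 2.22 V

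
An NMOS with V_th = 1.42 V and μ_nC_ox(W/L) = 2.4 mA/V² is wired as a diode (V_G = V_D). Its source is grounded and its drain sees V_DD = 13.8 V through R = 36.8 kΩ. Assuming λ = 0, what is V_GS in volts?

V_GS = 1.94 V

With gate tied to drain, V_GS = V_DS ≥ V_GS − V_th, so the device is in saturation.
KCL at the drain: ½ k_n (V_GS − V_th)² = (V_DD − V_GS)/R.
Let x = V_GS − 1.42. Then 44.2 x² + x − 12.38 = 0, giving x = 0.518 V (positive root), so V_GS = 1.94 V.
I_D = (V_DD − V_GS)/R = (13.8 − 1.94) / 36.8 = 0.322 mA.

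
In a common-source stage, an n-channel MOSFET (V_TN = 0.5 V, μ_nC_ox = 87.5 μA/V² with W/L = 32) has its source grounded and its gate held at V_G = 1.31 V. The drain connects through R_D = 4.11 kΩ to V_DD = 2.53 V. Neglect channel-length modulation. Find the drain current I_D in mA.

V_GS = V_G = 1.31 V, so V_ov = 1.31 − 0.5 = 0.81 V.
k_n = μ_nC_ox · (W/L) = 2.8 mA/V².
Assume saturation: I_D = ½ k_n V_ov² = 0.5 × 2.8 × 0.81² = 0.919 mA, giving V_DS = V_DD − I_D R_D = 2.53 − 0.919 × 4.11 = -1.25 V.
But -1.25 V < V_ov = 0.81 V, so the device is actually in triode.
In triode I_D = k_n[V_ov V_DS − ½ V_DS²] and I_D = (V_DD − V_DS)/R_D. Equating: 5.75 V_DS² − 10.32 V_DS + 2.53 = 0, giving V_DS = 0.293 V (the root below V_ov).
I_D = (2.53 − 0.293) / 4.11 = 0.544 mA.

I_D = 0.544 mA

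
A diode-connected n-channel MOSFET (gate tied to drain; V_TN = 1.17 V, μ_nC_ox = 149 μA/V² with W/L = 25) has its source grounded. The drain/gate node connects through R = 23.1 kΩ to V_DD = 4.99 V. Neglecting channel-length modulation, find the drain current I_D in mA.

I_D = 0.153 mA

With gate tied to drain, V_GS = V_DS ≥ V_GS − V_TN, so the device is in saturation.
k_n = μ_nC_ox · (W/L) = 3.725 mA/V².
KCL at the drain: ½ k_n (V_GS − V_TN)² = (V_DD − V_GS)/R.
Let x = V_GS − 1.17. Then 43 x² + x − 3.82 = 0, giving x = 0.287 V (positive root), so V_GS = 1.46 V.
I_D = (V_DD − V_GS)/R = (4.99 − 1.46) / 23.1 = 0.153 mA.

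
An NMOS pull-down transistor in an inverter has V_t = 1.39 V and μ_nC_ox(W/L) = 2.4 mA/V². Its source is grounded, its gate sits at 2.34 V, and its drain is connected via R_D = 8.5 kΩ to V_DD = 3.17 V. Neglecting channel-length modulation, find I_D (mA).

V_GS = V_G = 2.34 V, so V_ov = 2.34 − 1.39 = 0.95 V.
Assume saturation: I_D = ½ k_n V_ov² = 0.5 × 2.4 × 0.95² = 1.08 mA, giving V_DS = V_DD − I_D R_D = 3.17 − 1.08 × 8.5 = -6.04 V.
But -6.04 V < V_ov = 0.95 V, so the device is actually in triode.
In triode I_D = k_n[V_ov V_DS − ½ V_DS²] and I_D = (V_DD − V_DS)/R_D. Equating: 10.2 V_DS² − 20.38 V_DS + 3.17 = 0, giving V_DS = 0.17 V (the root below V_ov).
I_D = (3.17 − 0.17) / 8.5 = 0.353 mA.

I_D = 0.353 mA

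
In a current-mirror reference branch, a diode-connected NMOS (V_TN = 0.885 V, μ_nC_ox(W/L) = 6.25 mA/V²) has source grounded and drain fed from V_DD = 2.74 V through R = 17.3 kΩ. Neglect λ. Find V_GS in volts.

With gate tied to drain, V_GS = V_DS ≥ V_GS − V_TN, so the device is in saturation.
KCL at the drain: ½ k_n (V_GS − V_TN)² = (V_DD − V_GS)/R.
Let x = V_GS − 0.885. Then 54.1 x² + x − 1.855 = 0, giving x = 0.176 V (positive root), so V_GS = 1.06 V.
I_D = (V_DD − V_GS)/R = (2.74 − 1.06) / 17.3 = 0.097 mA.

V_GS = 1.06 V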